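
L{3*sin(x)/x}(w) 3*atan(1/w)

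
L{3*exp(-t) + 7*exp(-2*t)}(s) 7/(s + 2) + 3/(s + 1)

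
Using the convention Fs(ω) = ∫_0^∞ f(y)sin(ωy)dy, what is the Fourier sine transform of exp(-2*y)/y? atan(ω/2)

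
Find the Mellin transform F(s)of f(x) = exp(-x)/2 gamma(s)/2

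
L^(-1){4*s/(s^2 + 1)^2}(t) 2*t*sin(t)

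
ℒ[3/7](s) 3/(7 * s)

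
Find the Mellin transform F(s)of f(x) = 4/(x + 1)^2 -4 * pi * (s - 1)/sin(pi * s)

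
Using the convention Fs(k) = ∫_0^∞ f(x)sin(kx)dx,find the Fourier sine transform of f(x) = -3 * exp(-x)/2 -3 * k/(2 * k^2 + 2)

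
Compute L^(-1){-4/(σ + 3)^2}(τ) -4*τ*exp(-3*τ)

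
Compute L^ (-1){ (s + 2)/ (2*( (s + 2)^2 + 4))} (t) exp (-2*t)*cos (2*t)/2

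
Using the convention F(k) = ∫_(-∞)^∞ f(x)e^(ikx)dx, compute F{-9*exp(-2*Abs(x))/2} -18/(k^2 + 4)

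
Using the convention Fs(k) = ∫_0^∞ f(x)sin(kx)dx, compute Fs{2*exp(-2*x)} 2*k/(k^2+4)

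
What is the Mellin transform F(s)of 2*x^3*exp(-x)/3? 2*gamma(s + 3)/3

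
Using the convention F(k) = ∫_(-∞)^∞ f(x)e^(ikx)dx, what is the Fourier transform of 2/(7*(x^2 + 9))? 2*pi*exp(-3*Abs(k))/21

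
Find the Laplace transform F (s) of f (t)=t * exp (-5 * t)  (s+5) ^ (-2) 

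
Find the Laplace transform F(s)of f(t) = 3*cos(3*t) 3*s/(s^2 + 9)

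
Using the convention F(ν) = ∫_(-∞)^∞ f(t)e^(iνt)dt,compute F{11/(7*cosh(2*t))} 11*pi/(14*cosh(pi*ν/4))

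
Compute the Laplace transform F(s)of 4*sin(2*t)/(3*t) 4*atan(2/s)/3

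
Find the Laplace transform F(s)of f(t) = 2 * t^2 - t 4/s^3 - 1/s^2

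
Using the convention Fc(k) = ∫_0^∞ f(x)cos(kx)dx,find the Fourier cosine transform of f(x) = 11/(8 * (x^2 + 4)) 11 * pi * exp(-2 * k)/32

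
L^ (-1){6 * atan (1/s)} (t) 6 * sin (t)/t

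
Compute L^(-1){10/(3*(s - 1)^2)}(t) 10*t*exp(t)/3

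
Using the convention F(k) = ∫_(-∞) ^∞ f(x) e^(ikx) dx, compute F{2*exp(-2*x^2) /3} sqrt(2)*sqrt(pi)*exp(-k^2/8) /3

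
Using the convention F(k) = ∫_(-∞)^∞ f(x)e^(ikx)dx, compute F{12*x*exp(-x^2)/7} 6*I*sqrt(pi)*k*exp(-k^2/4)/7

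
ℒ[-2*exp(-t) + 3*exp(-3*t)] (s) 3/(s + 3) - 2/(s + 1)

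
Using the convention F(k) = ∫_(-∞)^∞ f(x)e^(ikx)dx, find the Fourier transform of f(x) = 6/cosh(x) 6*pi/cosh(pi*k/2)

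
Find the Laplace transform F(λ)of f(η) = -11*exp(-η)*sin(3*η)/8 -33/(8*(λ+1)^2+72)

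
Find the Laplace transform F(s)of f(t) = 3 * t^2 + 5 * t 5/s^2 + 6/s^3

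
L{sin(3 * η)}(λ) 3/(λ^2+9)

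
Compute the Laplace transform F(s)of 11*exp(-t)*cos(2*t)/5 11*(s+1)/(5*((s+1)^2+4))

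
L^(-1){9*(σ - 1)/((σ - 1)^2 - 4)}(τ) 9*exp(τ)*cosh(2*τ)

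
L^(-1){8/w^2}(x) 8*x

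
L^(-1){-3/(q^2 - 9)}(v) -sinh(3*v)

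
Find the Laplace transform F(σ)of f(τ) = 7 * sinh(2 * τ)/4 7/(2 * (σ^2 - 4))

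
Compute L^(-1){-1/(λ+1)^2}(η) -η*exp(-η)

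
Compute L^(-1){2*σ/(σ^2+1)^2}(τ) τ*sin(τ)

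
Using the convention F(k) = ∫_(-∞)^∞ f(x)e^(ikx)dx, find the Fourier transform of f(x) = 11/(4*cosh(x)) 11*pi/(4*cosh(pi*k/2))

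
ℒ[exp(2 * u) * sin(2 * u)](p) 2/((p - 2)^2 + 4)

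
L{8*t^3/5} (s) 48/ (5*s^4)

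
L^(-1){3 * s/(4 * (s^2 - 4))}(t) 3 * cosh(2 * t)/4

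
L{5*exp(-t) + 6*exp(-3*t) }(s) 6/(s + 3) + 5/(s + 1) 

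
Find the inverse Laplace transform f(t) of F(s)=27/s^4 9*t^3/2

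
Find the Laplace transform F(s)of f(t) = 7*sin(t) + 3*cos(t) 7/(s^2 + 1) + 3*s/(s^2 + 1)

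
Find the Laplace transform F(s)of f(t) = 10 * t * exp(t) 10/(s - 1)^2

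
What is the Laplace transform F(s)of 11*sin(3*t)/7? 33/(7*(s^2 + 9))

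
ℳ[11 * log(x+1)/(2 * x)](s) -11 * pi * csc(pi * s)/(2 * s - 2)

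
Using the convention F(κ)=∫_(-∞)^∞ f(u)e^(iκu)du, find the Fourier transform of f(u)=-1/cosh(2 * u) -pi/(2 * cosh(pi * κ/4))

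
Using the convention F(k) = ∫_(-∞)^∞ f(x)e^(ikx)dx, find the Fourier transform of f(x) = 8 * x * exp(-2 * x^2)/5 sqrt(2) * I * sqrt(pi) * k * exp(-k^2/8)/5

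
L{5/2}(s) 5/(2*s)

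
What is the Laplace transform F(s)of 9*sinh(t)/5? 9/(5*(s^2 - 1))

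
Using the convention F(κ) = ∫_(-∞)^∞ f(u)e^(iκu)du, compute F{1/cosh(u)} pi/cosh(pi * κ/2)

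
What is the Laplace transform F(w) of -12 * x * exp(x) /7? -12/(7 * (w - 1) ^2) 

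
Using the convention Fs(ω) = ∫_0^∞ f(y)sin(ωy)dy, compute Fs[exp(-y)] ω/(ω^2 + 1)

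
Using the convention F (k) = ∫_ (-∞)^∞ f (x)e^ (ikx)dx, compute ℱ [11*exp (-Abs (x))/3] 22/ (3*(k^2 + 1))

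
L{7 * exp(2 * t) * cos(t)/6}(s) 7 * (s - 2)/(6 * ((s - 2)^2 + 1))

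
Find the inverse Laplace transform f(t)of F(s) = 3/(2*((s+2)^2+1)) 3*exp(-2*t)*sin(t)/2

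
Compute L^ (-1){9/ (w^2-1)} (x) 9*sinh (x)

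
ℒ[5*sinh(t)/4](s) 5/(4*(s^2 - 1))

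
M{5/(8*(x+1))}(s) 5*pi*csc(pi*s)/8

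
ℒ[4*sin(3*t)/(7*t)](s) 4*atan(3/s)/7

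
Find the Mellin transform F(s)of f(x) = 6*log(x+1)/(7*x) -6*pi*csc(pi*s)/(7*s - 7)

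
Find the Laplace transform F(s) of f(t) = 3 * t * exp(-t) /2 3/(2 * (s + 1) ^2) 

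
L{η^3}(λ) 6/λ^4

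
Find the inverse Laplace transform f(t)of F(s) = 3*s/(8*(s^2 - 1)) 3*cosh(t)/8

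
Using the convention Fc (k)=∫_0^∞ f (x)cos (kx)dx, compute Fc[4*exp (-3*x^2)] 2*sqrt (3)*sqrt (pi)*exp (-k^2/12)/3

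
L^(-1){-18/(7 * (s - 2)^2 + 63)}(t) -6 * exp(2 * t) * sin(3 * t)/7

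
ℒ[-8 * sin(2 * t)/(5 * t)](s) -8 * atan(2/s)/5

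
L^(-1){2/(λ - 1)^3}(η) η^2*exp(η)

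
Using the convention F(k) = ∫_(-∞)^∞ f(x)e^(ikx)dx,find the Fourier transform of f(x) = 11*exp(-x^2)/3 11*sqrt(pi)*exp(-k^2/4)/3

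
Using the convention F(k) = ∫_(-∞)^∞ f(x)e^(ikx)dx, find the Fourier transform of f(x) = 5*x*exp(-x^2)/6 5*I*sqrt(pi)*k*exp(-k^2/4)/12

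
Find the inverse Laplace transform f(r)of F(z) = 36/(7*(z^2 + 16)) 9*sin(4*r)/7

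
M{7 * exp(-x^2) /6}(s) 7 * gamma(s/2) /12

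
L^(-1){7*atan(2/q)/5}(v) 7*sin(2*v)/(5*v)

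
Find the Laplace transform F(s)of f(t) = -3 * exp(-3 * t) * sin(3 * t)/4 -9/(4 * (s + 3)^2 + 36)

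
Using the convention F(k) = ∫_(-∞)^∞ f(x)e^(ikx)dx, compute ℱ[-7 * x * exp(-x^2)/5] -7 * I * sqrt(pi) * k * exp(-k^2/4)/10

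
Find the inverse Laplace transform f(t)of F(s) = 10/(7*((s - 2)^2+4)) 5*exp(2*t)*sin(2*t)/7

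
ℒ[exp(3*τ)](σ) 1/(σ - 3)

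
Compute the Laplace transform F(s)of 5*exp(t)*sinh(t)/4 5/(4*s*(s - 2))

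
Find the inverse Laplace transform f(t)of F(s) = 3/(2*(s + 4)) 3*exp(-4*t)/2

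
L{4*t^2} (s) 8/s^3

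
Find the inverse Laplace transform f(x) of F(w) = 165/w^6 11*x^5/8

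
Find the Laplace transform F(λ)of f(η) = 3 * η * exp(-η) 3/(λ + 1)^2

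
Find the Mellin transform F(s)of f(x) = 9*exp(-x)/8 9*gamma(s)/8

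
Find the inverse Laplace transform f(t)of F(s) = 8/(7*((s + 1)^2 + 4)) 4*exp(-t)*sin(2*t)/7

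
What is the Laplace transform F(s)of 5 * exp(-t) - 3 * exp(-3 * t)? 5/(s + 1) - 3/(s + 3)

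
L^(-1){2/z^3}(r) r^2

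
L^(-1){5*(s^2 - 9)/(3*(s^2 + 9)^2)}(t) 5*t*cos(3*t)/3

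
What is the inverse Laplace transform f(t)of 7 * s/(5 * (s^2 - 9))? 7 * cosh(3 * t)/5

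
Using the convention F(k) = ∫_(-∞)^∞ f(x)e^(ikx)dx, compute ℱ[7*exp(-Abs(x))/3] 14/(3*(k^2 + 1))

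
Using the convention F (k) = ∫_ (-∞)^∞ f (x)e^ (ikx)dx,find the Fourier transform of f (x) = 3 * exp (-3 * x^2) sqrt (3) * sqrt (pi) * exp (-k^2/12)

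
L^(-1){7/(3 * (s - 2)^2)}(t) 7 * t * exp(2 * t)/3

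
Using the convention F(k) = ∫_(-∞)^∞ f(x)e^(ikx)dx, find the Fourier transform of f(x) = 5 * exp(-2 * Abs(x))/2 10/(k^2+4)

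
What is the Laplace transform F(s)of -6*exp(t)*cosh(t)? 6*(1 - s)/(s*(s - 2))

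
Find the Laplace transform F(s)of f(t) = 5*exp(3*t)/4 5/(4*(s - 3))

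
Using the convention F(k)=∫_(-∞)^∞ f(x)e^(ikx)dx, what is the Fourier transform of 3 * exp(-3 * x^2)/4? sqrt(3) * sqrt(pi) * exp(-k^2/12)/4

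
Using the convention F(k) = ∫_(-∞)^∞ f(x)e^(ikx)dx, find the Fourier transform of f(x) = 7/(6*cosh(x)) 7*pi/(6*cosh(pi*k/2))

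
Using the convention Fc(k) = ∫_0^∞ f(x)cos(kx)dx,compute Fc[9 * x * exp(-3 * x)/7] 9 * (9 - k^2)/(7 * (k^2 + 9)^2)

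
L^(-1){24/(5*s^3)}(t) 12*t^2/5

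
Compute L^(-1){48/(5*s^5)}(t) 2*t^4/5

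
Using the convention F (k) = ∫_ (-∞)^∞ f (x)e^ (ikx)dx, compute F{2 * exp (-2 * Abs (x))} 8/ (k^2 + 4)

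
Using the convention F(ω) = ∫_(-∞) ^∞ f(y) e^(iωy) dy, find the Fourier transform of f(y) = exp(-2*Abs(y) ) 4/(ω^2+4) 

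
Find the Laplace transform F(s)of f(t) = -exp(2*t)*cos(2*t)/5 (2 - s)/(5*((s - 2)^2 + 4))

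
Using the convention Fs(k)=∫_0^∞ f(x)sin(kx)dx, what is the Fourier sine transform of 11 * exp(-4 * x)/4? 11 * k/(4 * (k^2+16))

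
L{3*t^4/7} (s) 72/ (7*s^5) 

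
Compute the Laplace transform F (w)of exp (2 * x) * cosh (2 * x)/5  (w - 2)/ (5 * w * (w - 4))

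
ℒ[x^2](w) 2/w^3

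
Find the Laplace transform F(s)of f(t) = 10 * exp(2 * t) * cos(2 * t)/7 10 * (s - 2)/(7 * ((s - 2)^2 + 4))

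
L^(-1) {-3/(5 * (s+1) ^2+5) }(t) -3 * exp(-t) * sin(t) /5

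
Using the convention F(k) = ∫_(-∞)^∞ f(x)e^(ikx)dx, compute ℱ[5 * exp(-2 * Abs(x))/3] 20/(3 * (k^2+4))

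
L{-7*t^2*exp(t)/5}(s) -14/(5*(s - 1)^3)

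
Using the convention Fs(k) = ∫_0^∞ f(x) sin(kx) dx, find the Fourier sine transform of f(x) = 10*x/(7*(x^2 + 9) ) 5*pi*exp(-3*k) /7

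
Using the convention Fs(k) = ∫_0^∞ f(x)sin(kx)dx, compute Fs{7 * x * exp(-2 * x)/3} 28 * k/(3 * (k^2 + 4)^2)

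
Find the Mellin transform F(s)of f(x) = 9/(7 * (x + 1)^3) 9 * pi * (s - 2) * (s - 1)/(14 * sin(pi * s))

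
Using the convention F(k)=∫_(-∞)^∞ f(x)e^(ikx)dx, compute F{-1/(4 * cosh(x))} -pi/(4 * cosh(pi * k/2))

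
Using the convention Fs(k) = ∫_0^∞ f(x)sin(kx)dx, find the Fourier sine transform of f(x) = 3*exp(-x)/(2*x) 3*atan(k)/2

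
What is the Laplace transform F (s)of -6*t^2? -12/s^3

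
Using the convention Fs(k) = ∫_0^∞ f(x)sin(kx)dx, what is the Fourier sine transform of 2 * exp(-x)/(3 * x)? 2 * atan(k)/3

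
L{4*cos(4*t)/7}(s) 4*s/(7*(s^2 + 16))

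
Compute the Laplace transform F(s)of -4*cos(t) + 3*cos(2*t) 3*s/(s^2 + 4) - 4*s/(s^2 + 1)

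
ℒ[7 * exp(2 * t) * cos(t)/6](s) 7 * (s - 2)/(6 * ((s - 2)^2 + 1))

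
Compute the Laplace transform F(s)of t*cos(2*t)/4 (s^2 - 4)/(4*(s^2 + 4)^2)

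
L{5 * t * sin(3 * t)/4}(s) 15 * s/(2 * (s^2 + 9)^2)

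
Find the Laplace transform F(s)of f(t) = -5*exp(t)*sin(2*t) -10/((s - 1)^2 + 4)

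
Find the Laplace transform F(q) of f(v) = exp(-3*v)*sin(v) 1/((q + 3) ^2 + 1) 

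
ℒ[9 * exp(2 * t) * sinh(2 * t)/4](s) 9/(2 * s * (s - 4))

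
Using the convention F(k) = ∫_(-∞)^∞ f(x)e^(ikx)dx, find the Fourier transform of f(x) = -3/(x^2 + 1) -3 * pi * exp(-Abs(k))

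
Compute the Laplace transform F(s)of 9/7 9/(7 * s)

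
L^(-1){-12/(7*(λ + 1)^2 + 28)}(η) -6*exp(-η)*sin(2*η)/7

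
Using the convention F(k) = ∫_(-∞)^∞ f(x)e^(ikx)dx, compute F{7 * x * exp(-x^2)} 7 * I * sqrt(pi) * k * exp(-k^2/4)/2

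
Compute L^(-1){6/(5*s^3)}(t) 3*t^2/5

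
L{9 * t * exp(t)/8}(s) 9/(8 * (s - 1)^2)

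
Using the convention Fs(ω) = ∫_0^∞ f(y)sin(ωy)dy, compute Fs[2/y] pi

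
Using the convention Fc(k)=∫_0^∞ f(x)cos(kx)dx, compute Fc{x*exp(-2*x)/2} (4 - k^2)/(2*(k^2+4)^2)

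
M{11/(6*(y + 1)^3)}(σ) 11*pi*(σ - 2)*(σ - 1)/(12*sin(pi*σ))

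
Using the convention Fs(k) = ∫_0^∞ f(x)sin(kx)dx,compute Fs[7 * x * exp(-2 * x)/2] 14 * k/(k^2 + 4)^2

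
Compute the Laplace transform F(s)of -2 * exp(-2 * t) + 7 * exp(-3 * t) 7/(s + 3) - 2/(s + 2)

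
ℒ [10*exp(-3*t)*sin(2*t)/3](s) 20/(3*((s + 3)^2 + 4))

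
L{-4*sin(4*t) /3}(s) -16/(3*s^2 + 48) 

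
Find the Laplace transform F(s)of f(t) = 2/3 2/(3 * s)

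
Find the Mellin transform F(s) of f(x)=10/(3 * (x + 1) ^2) -10 * pi * (s - 1) /(3 * sin(pi * s) ) 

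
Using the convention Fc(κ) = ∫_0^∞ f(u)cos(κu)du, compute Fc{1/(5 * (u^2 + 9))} pi * exp(-3 * κ)/30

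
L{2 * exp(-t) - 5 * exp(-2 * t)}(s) 2/(s + 1) - 5/(s + 2)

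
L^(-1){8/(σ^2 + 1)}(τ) 8 * sin(τ)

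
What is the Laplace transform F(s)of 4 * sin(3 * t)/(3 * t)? 4 * atan(3/s)/3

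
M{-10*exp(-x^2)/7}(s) -5*gamma(s/2)/7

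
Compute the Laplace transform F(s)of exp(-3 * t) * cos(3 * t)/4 (s + 3)/(4 * ((s + 3)^2 + 9))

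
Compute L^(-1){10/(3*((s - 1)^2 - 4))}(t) 5*exp(t)*sinh(2*t)/3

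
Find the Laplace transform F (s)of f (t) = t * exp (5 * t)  (s - 5)^ (-2)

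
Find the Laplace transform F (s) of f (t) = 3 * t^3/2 9/s^4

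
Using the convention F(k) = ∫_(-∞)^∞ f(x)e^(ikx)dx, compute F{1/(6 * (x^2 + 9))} pi * exp(-3 * Abs(k))/18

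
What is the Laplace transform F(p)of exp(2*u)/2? 1/(2*(p - 2))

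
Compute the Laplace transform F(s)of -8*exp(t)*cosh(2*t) 8*(1 - s)/((s - 1)^2-4)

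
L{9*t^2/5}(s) 18/(5*s^3)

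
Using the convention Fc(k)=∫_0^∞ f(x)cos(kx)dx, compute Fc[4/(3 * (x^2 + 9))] 2 * pi * exp(-3 * k)/9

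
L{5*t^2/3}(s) 10/(3*s^3)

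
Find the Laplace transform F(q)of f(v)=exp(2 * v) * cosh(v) (q - 2)/((q - 2)^2 - 1)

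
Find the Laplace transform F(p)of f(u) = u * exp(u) (p - 1)^(-2)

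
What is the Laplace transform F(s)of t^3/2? 3/s^4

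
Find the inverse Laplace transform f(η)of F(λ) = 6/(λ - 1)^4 η^3*exp(η)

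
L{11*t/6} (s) 11/ (6*s^2)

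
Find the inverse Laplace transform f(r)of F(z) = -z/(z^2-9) -cosh(3 * r)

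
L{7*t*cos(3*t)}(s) 7*(s^2-9)/(s^2 + 9)^2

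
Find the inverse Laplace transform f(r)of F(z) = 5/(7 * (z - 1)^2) 5 * r * exp(r)/7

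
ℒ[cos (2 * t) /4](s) s/ (4 * (s^2 + 4) ) 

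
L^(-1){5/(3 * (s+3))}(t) 5 * exp(-3 * t)/3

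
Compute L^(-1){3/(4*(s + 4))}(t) 3*exp(-4*t)/4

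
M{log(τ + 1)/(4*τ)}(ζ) -pi*csc(pi*ζ)/(4*ζ - 4)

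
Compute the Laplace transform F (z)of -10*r -10/z^2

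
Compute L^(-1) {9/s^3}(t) 9*t^2/2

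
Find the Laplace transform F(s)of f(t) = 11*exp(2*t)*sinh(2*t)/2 11/(s*(s - 4))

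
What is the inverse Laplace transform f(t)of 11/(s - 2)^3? 11*t^2*exp(2*t)/2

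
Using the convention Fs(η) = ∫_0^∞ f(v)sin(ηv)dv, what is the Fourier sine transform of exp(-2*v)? η/(η^2 + 4)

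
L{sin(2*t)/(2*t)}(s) atan(2/s)/2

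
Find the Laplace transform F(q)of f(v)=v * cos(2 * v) (q^2 - 4)/(q^2 + 4)^2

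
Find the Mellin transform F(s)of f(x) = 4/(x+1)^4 2*gamma(s)*gamma(4 - s)/3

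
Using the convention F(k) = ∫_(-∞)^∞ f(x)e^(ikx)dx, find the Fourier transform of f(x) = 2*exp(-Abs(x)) 4/(k^2+1)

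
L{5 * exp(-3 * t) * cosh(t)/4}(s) 5 * (s + 3)/(4 * ((s + 3)^2-1))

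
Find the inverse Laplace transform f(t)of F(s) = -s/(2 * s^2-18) -cosh(3 * t)/2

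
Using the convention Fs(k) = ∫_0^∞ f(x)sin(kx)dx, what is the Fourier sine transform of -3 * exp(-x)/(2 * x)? -3 * atan(k)/2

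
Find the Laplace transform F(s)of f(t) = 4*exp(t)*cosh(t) 4*(s - 1)/(s*(s - 2))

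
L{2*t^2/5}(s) 4/(5*s^3)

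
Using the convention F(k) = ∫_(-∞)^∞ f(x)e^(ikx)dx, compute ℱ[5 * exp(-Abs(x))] 10/(k^2 + 1)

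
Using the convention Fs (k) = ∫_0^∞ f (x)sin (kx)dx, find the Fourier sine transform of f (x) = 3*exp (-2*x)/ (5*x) 3*atan (k/2)/5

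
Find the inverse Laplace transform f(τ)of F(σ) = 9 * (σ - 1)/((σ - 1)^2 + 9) 9 * exp(τ) * cos(3 * τ)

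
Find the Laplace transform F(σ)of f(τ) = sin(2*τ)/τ atan(2/σ)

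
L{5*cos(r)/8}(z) 5*z/(8*(z^2 + 1))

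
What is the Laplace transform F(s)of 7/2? 7/(2*s)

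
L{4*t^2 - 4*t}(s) 8/s^3 - 4/s^2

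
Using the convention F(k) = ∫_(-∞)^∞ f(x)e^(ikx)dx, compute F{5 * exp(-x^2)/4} 5 * sqrt(pi) * exp(-k^2/4)/4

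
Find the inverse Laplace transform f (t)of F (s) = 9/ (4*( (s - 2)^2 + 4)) 9*exp (2*t)*sin (2*t)/8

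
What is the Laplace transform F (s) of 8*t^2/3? 16/ (3*s^3) 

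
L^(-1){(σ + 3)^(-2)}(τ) τ * exp(-3 * τ)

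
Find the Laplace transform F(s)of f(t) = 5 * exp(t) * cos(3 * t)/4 5 * (s - 1)/(4 * ((s - 1)^2 + 9))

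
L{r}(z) z^(-2)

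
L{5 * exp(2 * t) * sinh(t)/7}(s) 5/(7 * ((s - 2)^2-1))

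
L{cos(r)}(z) z/(z^2 + 1)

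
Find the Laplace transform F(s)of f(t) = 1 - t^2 1/s - 2/s^3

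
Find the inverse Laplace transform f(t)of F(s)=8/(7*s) 8/7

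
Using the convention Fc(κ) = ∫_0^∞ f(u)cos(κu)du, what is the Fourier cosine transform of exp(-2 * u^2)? sqrt(2) * sqrt(pi) * exp(-κ^2/8)/4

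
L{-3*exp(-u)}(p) -3/(p + 1)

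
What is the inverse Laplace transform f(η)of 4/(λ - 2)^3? 2*η^2*exp(2*η)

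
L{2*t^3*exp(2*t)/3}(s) 4/(s - 2)^4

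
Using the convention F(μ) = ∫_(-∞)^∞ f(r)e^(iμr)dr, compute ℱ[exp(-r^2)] sqrt(pi)*exp(-μ^2/4)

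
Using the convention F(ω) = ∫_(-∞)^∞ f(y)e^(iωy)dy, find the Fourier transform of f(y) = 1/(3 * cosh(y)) pi/(3 * cosh(pi * ω/2))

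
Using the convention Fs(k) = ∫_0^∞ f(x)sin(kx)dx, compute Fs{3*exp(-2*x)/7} 3*k/(7*(k^2 + 4))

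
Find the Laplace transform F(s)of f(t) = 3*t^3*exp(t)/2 9/(s - 1)^4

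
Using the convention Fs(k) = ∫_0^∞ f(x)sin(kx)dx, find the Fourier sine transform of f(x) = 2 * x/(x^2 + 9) pi * exp(-3 * k)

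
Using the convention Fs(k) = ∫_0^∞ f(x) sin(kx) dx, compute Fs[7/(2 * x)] 7 * pi/4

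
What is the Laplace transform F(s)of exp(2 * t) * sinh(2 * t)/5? 2/(5 * s * (s - 4))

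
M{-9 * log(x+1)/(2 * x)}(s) 9 * pi * csc(pi * s)/(2 * (s - 1))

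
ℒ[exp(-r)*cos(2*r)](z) (z+1)/((z+1)^2+4)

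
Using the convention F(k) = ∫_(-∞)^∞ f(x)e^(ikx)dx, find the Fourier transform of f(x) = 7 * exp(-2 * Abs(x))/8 7/(2 * (k^2+4))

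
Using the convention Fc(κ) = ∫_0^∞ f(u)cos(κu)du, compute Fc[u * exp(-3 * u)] (9 - κ^2)/(κ^2 + 9)^2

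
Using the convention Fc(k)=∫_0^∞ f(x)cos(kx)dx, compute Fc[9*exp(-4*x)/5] 36/(5*(k^2 + 16))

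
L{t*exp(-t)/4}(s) 1/(4*(s+1)^2)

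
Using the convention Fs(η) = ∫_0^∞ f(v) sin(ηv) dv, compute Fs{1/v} pi/2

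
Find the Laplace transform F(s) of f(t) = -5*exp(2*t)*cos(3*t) 5*(2 - s) /((s - 2) ^2 + 9) 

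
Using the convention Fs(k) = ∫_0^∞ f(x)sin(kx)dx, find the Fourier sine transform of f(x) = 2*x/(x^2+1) pi*exp(-k)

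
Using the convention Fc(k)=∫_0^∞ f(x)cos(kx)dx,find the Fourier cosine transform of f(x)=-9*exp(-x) -9/(k^2 + 1)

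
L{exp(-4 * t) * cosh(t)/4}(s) (s + 4)/(4 * ((s + 4)^2-1))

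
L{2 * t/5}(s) 2/(5 * s^2)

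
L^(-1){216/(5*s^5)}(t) 9*t^4/5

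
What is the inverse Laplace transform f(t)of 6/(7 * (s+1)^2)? 6 * t * exp(-t)/7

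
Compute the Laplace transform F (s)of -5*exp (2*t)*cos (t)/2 5*(2 - s)/ (2*( (s - 2)^2 + 1))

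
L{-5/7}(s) -5/(7*s) 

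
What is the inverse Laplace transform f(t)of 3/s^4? t^3/2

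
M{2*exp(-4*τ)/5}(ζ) 2^(1 - 2*ζ)*gamma(ζ)/5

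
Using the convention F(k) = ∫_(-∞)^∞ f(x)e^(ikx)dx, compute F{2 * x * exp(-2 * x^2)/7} sqrt(2) * I * sqrt(pi) * k * exp(-k^2/8)/28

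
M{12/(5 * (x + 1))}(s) 12 * pi * csc(pi * s)/5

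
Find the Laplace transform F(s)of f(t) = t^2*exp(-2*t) 2/(s + 2)^3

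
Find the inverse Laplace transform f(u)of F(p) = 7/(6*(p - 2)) 7*exp(2*u)/6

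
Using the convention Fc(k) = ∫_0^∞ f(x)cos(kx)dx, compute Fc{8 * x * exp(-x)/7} 8 * (1 - k^2)/(7 * (k^2 + 1)^2)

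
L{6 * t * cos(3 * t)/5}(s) 6 * (s^2 - 9)/(5 * (s^2 + 9)^2)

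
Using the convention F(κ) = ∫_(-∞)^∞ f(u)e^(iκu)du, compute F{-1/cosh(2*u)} -pi/(2*cosh(pi*κ/4))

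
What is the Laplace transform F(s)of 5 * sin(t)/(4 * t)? 5 * atan(1/s)/4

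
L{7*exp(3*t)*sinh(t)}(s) 7/((s - 3)^2 - 1)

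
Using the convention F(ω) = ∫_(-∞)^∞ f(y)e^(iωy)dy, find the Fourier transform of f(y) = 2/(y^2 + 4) pi*exp(-2*Abs(ω))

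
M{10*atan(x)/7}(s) -5*pi*sec(pi*s/2)/(7*s)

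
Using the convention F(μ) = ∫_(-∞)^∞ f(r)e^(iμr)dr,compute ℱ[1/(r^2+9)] pi * exp(-3 * Abs(μ))/3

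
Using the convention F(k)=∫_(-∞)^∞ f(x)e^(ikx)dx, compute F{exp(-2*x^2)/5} sqrt(2)*sqrt(pi)*exp(-k^2/8)/10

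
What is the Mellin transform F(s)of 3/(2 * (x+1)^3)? 3 * pi * (s - 2) * (s - 1)/(4 * sin(pi * s))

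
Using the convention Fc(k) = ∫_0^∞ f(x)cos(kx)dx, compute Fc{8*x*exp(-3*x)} 8*(9 - k^2)/(k^2 + 9)^2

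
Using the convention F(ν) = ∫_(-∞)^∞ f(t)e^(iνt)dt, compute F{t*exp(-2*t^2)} sqrt(2)*I*sqrt(pi)*ν*exp(-ν^2/8)/8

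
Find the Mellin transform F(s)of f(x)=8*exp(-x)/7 8*gamma(s)/7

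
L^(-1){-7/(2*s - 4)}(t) -7*exp(2*t)/2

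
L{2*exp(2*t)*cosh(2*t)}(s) 2*(s - 2)/(s*(s - 4))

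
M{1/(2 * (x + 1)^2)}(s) (-pi * s + pi)/(2 * sin(pi * s))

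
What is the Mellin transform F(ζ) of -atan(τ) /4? pi*sec(pi*ζ/2) /(8*ζ) 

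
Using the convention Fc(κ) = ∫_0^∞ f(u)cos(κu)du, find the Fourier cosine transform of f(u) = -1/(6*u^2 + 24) -pi*exp(-2*κ)/24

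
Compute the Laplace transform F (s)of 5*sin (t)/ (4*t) 5*atan (1/s)/4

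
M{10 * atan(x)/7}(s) -5 * pi * sec(pi * s/2)/(7 * s)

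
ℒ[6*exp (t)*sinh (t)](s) 6/ (s*(s - 2))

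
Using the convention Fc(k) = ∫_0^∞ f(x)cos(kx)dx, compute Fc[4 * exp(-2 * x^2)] sqrt(2) * sqrt(pi) * exp(-k^2/8)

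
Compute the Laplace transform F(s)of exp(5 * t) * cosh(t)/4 (s - 5)/(4 * ((s - 5)^2-1))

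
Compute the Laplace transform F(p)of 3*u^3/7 18/(7*p^4)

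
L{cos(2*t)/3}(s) s/(3*(s^2+4))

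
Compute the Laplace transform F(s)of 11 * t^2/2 11/s^3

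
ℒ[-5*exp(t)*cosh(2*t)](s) 5*(1 - s)/((s - 1)^2-4)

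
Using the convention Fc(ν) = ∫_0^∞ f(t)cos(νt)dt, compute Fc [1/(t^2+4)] pi * exp(-2 * ν)/4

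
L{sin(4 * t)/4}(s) 1/(s^2 + 16)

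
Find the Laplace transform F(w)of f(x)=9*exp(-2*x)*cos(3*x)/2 9*(w + 2)/(2*((w + 2)^2 + 9))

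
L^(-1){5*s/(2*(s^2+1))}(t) 5*cos(t)/2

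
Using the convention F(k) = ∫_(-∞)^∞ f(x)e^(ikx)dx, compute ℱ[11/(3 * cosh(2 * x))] 11 * pi/(6 * cosh(pi * k/4))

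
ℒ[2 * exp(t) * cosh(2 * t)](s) 2 * (s - 1) /((s - 1) ^2 - 4) 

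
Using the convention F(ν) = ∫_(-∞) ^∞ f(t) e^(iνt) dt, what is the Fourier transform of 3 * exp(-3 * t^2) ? sqrt(3) * sqrt(pi) * exp(-ν^2/12) 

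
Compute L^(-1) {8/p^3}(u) 4 * u^2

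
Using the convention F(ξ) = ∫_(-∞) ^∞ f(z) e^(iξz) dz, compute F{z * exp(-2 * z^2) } sqrt(2) * I * sqrt(pi) * ξ * exp(-ξ^2/8) /8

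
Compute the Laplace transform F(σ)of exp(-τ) 1/(σ + 1)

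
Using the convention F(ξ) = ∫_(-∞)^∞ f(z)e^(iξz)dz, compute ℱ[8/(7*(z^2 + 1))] 8*pi*exp(-Abs(ξ))/7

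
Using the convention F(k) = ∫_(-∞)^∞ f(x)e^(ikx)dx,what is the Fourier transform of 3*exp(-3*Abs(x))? 18/(k^2 + 9)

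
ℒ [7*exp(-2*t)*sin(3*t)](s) 21/((s + 2) ^2 + 9) 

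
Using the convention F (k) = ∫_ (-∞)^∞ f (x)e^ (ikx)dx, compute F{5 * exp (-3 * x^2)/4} 5 * sqrt (3) * sqrt (pi) * exp (-k^2/12)/12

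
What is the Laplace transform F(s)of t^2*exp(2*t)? 2/(s - 2)^3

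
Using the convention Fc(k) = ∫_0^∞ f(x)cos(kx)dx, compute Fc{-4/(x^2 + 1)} -2*pi*exp(-k)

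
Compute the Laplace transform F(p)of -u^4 -24/p^5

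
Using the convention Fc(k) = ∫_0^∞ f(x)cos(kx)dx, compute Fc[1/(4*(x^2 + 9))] pi*exp(-3*k)/24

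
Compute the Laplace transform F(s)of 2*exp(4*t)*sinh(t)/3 2/(3*((s - 4)^2 - 1))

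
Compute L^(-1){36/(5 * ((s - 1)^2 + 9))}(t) 12 * exp(t) * sin(3 * t)/5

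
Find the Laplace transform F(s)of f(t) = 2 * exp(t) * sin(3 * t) 6/((s - 1)^2 + 9)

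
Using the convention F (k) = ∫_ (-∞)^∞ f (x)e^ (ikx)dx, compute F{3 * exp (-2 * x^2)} 3 * sqrt (2) * sqrt (pi) * exp (-k^2/8)/2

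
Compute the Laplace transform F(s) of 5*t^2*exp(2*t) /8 5/(4*(s - 2) ^3) 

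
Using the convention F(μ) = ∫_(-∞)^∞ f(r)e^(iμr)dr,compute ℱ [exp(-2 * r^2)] sqrt(2) * sqrt(pi) * exp(-μ^2/8)/2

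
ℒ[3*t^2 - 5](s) 6/s^3 - 5/s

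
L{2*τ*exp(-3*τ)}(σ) 2/(σ + 3)^2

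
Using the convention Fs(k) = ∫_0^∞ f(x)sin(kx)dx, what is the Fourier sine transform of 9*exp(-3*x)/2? 9*k/(2*(k^2 + 9))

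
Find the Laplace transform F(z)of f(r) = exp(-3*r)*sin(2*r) 2/((z + 3)^2 + 4)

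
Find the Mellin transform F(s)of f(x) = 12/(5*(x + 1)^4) 2*gamma(s)*gamma(4 - s)/5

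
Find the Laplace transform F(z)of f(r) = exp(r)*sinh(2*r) 2/((z - 1)^2 - 4)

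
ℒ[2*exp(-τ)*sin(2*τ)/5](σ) 4/(5*((σ + 1)^2 + 4))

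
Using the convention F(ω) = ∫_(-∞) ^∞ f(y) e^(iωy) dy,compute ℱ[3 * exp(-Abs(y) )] 6/(ω^2 + 1) 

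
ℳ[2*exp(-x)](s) 2*gamma(s)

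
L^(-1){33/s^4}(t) 11*t^3/2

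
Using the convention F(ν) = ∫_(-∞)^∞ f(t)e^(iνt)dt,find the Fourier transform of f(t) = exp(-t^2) sqrt(pi) * exp(-ν^2/4)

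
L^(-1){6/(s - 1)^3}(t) 3*t^2*exp(t)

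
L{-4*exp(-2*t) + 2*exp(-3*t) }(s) 2/(s + 3) - 4/(s + 2) 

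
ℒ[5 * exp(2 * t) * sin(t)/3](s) 5/(3 * ((s - 2)^2 + 1))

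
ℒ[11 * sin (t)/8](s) 11/ (8 * (s^2 + 1))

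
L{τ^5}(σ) 120/σ^6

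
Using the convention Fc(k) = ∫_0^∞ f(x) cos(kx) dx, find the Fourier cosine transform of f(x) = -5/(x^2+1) -5 * pi * exp(-k) /2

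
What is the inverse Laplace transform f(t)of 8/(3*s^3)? 4*t^2/3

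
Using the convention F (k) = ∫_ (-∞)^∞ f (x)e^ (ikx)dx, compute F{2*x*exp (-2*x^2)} sqrt (2)*I*sqrt (pi)*k*exp (-k^2/8)/4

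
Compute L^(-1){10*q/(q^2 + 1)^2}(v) 5*v*sin(v)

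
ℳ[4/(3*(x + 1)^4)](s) 2*gamma(s)*gamma(4 - s)/9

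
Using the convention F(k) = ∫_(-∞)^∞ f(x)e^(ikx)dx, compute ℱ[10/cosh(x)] 10 * pi/cosh(pi * k/2)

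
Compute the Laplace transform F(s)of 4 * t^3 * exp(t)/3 8/(s - 1)^4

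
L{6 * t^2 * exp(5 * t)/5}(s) 12/(5 * (s - 5)^3)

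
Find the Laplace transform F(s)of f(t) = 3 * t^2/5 6/(5 * s^3)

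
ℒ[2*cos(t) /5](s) 2*s/(5*(s^2 + 1) ) 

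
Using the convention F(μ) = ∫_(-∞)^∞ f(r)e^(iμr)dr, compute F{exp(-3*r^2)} sqrt(3)*sqrt(pi)*exp(-μ^2/12)/3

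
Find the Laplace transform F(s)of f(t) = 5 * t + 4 4/s + 5/s^2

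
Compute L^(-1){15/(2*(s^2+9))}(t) 5*sin(3*t)/2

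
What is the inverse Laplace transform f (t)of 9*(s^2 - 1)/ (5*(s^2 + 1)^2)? 9*t*cos (t)/5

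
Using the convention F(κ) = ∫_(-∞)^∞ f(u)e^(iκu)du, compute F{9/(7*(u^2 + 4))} 9*pi*exp(-2*Abs(κ))/14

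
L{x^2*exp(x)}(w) 2/(w - 1)^3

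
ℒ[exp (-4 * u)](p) 1/ (p + 4)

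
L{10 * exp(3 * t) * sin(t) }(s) 10/((s - 3) ^2 + 1) 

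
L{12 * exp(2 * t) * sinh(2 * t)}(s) 24/(s * (s - 4))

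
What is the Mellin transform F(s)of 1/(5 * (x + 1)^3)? pi * (s - 2) * (s - 1)/(10 * sin(pi * s))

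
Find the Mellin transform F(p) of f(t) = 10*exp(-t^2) 5*gamma(p/2) 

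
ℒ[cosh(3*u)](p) p/(p^2 - 9) 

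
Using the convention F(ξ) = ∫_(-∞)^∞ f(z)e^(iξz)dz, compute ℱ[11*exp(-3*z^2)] 11*sqrt(3)*sqrt(pi)*exp(-ξ^2/12)/3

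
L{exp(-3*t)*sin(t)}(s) 1/((s + 3)^2 + 1)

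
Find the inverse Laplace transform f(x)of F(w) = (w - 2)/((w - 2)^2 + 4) exp(2*x)*cos(2*x)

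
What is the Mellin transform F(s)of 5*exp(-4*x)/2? 5*gamma(s)/(2*2^(2*s))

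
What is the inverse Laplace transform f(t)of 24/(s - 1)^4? 4*t^3*exp(t)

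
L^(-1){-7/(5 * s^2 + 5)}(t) -7 * sin(t)/5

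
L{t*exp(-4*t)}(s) (s + 4)^(-2)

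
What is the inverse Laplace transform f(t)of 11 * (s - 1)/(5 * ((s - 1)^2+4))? 11 * exp(t) * cos(2 * t)/5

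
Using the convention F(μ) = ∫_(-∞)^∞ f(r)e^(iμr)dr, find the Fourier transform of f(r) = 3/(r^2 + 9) pi * exp(-3 * Abs(μ))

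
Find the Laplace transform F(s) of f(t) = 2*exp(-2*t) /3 2/(3*(s + 2) ) 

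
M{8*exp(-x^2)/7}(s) 4*gamma(s/2)/7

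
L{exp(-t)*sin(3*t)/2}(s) 3/(2*((s+1)^2+9))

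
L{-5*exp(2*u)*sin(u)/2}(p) -5/(2*(p - 2)^2 + 2)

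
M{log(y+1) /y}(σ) -pi * csc(pi * σ) /(σ - 1) 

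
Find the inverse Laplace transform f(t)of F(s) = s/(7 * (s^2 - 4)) cosh(2 * t)/7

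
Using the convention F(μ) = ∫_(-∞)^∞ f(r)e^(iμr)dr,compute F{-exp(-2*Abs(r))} -4/(μ^2+4)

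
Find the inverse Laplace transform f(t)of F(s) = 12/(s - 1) 12 * exp(t)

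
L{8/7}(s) 8/(7*s)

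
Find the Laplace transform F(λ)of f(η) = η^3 6/λ^4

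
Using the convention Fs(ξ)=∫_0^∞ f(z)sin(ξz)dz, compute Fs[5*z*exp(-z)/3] 10*ξ/(3*(ξ^2 + 1)^2)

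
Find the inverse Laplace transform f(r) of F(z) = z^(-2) r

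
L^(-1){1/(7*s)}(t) 1/7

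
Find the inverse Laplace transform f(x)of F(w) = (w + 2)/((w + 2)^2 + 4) exp(-2 * x) * cos(2 * x)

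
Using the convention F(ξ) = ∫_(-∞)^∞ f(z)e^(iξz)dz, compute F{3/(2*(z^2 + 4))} 3*pi*exp(-2*Abs(ξ))/4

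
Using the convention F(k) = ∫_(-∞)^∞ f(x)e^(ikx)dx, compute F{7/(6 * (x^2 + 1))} 7 * pi * exp(-Abs(k))/6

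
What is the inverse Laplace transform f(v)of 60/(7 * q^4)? 10 * v^3/7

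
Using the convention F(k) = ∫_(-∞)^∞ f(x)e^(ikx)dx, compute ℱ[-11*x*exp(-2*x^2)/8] -11*sqrt(2)*I*sqrt(pi)*k*exp(-k^2/8)/64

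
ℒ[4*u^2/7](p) 8/(7*p^3)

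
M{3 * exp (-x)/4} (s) 3 * gamma (s)/4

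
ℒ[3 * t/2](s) 3/(2 * s^2)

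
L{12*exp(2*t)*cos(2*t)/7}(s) 12*(s - 2)/(7*((s - 2)^2 + 4))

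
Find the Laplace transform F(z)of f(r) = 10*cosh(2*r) 10*z/(z^2 - 4)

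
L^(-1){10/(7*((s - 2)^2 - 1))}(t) 10*exp(2*t)*sinh(t)/7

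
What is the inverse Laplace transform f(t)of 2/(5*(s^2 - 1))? 2*sinh(t)/5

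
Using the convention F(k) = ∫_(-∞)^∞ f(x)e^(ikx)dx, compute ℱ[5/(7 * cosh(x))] 5 * pi/(7 * cosh(pi * k/2))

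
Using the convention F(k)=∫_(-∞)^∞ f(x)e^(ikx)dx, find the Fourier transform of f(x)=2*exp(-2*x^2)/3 sqrt(2)*sqrt(pi)*exp(-k^2/8)/3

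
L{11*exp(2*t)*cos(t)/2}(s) 11*(s - 2)/(2*((s - 2)^2 + 1))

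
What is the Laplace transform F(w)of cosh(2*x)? w/(w^2 - 4)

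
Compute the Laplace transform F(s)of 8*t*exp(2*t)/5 8/(5*(s - 2)^2)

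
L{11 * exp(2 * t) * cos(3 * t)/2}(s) 11 * (s - 2)/(2 * ((s - 2)^2 + 9))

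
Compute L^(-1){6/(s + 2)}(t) 6*exp(-2*t)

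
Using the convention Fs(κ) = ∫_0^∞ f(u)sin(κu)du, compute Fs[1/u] pi/2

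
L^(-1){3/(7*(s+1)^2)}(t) 3*t*exp(-t)/7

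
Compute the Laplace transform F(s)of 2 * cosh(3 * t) 2 * s/(s^2-9)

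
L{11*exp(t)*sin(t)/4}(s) 11/(4*((s - 1)^2 + 1))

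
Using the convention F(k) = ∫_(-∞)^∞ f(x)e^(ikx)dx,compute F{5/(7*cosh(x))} 5*pi/(7*cosh(pi*k/2))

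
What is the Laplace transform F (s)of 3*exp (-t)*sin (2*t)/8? 3/ (4*( (s+1)^2+4))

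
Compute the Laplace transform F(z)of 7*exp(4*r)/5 7/(5*(z - 4))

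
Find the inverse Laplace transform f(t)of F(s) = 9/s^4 3*t^3/2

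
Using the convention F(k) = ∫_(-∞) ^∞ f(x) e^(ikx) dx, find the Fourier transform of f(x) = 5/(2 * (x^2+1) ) 5 * pi * exp(-Abs(k) ) /2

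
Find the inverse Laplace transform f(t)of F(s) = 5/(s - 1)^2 5*t*exp(t)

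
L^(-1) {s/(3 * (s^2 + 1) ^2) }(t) t * sin(t) /6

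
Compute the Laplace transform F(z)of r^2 2/z^3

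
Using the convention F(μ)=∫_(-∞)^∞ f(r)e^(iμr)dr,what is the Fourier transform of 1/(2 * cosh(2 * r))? pi/(4 * cosh(pi * μ/4))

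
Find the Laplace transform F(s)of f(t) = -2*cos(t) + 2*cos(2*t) 2*s/(s^2 + 4) - 2*s/(s^2 + 1)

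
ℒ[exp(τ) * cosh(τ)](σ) (σ - 1) /(σ * (σ - 2) ) 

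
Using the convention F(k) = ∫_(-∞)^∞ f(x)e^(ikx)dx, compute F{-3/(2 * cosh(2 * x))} -3 * pi/(4 * cosh(pi * k/4))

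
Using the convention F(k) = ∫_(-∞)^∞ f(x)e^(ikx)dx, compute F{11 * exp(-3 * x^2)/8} 11 * sqrt(3) * sqrt(pi) * exp(-k^2/12)/24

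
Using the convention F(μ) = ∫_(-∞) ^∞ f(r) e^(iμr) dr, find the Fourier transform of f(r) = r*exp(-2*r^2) sqrt(2)*I*sqrt(pi)*μ*exp(-μ^2/8) /8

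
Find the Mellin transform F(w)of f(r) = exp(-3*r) gamma(w)/3^w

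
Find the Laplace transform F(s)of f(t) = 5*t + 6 6/s + 5/s^2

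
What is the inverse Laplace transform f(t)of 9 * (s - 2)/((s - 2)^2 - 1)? 9 * exp(2 * t) * cosh(t)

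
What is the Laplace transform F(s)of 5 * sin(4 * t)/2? 10/(s^2 + 16)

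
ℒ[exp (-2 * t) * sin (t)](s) 1/ ( (s + 2)^2 + 1)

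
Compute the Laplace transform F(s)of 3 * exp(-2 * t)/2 3/(2 * (s + 2))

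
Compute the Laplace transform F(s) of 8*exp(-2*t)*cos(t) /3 8*(s + 2) /(3*((s + 2) ^2 + 1) ) 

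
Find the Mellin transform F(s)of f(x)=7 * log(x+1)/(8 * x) -7 * pi * csc(pi * s)/(8 * s - 8)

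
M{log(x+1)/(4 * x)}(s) -pi * csc(pi * s)/(4 * s - 4)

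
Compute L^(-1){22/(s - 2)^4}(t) 11*t^3*exp(2*t)/3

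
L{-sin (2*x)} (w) -2/ (w^2 + 4)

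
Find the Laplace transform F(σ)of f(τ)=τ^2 2/σ^3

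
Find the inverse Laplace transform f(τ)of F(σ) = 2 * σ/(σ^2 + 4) 2 * cos(2 * τ)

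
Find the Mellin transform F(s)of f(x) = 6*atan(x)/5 -3*pi*sec(pi*s/2)/(5*s)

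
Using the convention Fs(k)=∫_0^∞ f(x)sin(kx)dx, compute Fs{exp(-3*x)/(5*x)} atan(k/3)/5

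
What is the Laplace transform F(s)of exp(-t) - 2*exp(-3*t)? 1/(s + 1) - 2/(s + 3)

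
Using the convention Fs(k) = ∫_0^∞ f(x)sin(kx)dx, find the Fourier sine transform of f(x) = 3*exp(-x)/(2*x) 3*atan(k)/2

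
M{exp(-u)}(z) gamma(z)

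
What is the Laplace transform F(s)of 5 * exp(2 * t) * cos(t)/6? 5 * (s - 2)/(6 * ((s - 2)^2 + 1))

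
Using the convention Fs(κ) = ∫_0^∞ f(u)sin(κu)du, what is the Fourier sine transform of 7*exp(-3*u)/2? 7*κ/(2*(κ^2 + 9))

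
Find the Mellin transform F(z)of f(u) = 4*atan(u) -2*pi*sec(pi*z/2)/z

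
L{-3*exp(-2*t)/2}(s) -3/(2*s+4)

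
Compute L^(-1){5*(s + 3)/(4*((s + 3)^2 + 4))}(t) 5*exp(-3*t)*cos(2*t)/4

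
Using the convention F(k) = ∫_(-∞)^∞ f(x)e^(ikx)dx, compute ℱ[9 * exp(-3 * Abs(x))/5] 54/(5 * (k^2 + 9))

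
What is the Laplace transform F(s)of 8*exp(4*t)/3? 8/(3*(s - 4))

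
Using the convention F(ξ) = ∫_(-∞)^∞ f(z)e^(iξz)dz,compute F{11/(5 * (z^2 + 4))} 11 * pi * exp(-2 * Abs(ξ))/10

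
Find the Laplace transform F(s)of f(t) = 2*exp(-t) 2/(s + 1)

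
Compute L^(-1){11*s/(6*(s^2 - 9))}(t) 11*cosh(3*t)/6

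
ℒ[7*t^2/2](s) 7/s^3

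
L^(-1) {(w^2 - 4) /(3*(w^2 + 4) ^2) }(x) x*cos(2*x) /3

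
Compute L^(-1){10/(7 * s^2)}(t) 10 * t/7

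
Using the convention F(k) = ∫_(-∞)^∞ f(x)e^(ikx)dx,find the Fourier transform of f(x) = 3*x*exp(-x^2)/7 3*I*sqrt(pi)*k*exp(-k^2/4)/14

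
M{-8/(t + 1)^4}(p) 4*pi*(p - 3)*(p - 2)*(p - 1)/(3*sin(pi*p))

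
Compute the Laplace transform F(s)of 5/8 5/(8*s)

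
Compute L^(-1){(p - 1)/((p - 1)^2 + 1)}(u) exp(u)*cos(u)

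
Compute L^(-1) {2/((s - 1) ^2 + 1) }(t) 2 * exp(t) * sin(t) 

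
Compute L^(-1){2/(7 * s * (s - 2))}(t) 2 * exp(t) * sinh(t)/7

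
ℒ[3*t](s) 3/s^2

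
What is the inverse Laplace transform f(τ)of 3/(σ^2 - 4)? 3 * sinh(2 * τ)/2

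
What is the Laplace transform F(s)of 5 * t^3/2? 15/s^4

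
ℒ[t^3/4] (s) 3/(2*s^4)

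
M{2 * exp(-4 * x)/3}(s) 2^(1 - 2 * s) * gamma(s)/3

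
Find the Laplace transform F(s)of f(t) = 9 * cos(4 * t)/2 9 * s/(2 * (s^2 + 16))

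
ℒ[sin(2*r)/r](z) atan(2/z)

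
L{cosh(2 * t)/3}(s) s/(3 * (s^2 - 4))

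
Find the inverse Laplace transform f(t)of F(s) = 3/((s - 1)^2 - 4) 3*exp(t)*sinh(2*t)/2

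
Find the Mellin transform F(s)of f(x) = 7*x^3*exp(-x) 7*gamma(s + 3)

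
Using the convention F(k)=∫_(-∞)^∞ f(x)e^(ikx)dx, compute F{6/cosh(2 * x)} 3 * pi/cosh(pi * k/4)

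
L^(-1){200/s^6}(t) 5*t^5/3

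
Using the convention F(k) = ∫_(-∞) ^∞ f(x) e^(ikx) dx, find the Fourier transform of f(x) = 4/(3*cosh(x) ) 4*pi/(3*cosh(pi*k/2) ) 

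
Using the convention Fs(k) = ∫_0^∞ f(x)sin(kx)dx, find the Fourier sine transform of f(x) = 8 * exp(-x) 8 * k/(k^2+1)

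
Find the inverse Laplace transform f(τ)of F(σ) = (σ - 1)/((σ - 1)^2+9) exp(τ)*cos(3*τ)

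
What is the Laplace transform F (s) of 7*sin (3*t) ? 21/ (s^2 + 9) 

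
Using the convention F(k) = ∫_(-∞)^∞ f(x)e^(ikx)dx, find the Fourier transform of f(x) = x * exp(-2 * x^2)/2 sqrt(2) * I * sqrt(pi) * k * exp(-k^2/8)/16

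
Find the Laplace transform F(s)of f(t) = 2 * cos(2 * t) 2 * s/(s^2 + 4)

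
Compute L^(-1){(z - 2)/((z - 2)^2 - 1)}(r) exp(2*r)*cosh(r)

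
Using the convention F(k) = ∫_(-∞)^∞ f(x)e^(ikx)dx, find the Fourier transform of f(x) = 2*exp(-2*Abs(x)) 8/(k^2+4)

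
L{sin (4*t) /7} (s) 4/ (7*(s^2 + 16) ) 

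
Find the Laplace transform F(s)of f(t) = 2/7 2/(7*s)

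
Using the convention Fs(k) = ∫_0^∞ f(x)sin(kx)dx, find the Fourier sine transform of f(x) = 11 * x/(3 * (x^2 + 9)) 11 * pi * exp(-3 * k)/6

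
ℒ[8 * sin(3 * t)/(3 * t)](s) 8 * atan(3/s)/3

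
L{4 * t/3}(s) 4/(3 * s^2)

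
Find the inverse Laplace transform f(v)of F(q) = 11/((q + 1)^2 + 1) 11*exp(-v)*sin(v)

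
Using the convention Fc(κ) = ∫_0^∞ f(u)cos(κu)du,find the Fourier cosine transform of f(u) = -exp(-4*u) -4/(κ^2+16)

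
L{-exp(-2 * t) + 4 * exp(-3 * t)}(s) 4/(s + 3) - 1/(s + 2)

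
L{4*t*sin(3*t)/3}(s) 8*s/(s^2 + 9)^2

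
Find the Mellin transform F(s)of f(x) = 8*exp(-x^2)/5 4*gamma(s/2)/5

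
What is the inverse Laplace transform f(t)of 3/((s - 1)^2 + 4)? 3*exp(t)*sin(2*t)/2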